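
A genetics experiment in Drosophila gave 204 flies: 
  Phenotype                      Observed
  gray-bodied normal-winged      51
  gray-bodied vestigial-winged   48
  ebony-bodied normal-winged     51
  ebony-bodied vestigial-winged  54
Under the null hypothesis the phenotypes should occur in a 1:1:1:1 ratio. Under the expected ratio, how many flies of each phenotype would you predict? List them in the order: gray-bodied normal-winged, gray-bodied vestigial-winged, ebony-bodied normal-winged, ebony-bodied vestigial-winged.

51, 51, 51, 51

Total ratio parts = 4. Expected numbers out of 204:
  gray-bodied normal-winged: 204 × 1/4 = 51
  gray-bodied vestigial-winged: 204 × 1/4 = 51
  ebony-bodied normal-winged: 204 × 1/4 = 51
  ebony-bodied vestigial-winged: 204 × 1/4 = 51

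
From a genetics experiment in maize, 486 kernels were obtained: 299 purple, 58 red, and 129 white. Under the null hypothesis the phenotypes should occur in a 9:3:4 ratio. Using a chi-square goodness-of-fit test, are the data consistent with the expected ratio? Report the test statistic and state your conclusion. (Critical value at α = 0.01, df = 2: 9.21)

14.906; not consistent

Expected counts for N = 486 under a 9:3:4 ratio (total parts = 16):
  purple: 486 × 9/16 = 273.375
  red: 486 × 3/16 = 91.125
  white: 486 × 4/16 = 121.5
χ² = Σ (O − E)² / E
  purple: (299 − 273.375)² / 273.375 = 2.4020
  red: (58 − 91.125)² / 91.125 = 12.0413
  white: (129 − 121.5)² / 121.5 = 0.4630
χ² = 2.4020 + 12.0413 + 0.4630 = 14.9063 ≈ 14.906
Degrees of freedom = 3 − 1 = 2; critical value at α = 0.01 is 9.21.
Since 14.906 > 9.21, we reject the null hypothesis — the data do not fit the 9:3:4 ratio.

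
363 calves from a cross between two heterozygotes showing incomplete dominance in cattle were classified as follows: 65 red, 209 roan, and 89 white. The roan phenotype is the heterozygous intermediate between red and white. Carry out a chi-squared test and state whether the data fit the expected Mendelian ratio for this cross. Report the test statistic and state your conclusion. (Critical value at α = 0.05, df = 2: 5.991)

With incomplete dominance, a heterozygote × heterozygote cross gives a 1:2:1 phenotypic ratio.
Under the 1:2:1 hypothesis (Σ ratio = 4, N = 363):
  red: 363 × 1/4 = 90.75
  roan: 363 × 2/4 = 181.5
  white: 363 × 1/4 = 90.75
χ² = Σ (O − E)² / E
  red: (65 − 90.75)² / 90.75 = 7.3065
  roan: (209 − 181.5)² / 181.5 = 4.1667
  white: (89 − 90.75)² / 90.75 = 0.0337
χ² = 7.3065 + 4.1667 + 0.0337 = 11.5069 ≈ 11.507
Degrees of freedom = 3 − 1 = 2; critical value at α = 0.05 is 5.991.
Since 11.507 > 5.991, we reject the null hypothesis — the data do not fit the 1:2:1 ratio.

11.507; not consistent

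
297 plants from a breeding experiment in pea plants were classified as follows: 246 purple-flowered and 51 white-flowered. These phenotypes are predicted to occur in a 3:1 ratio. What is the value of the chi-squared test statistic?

9.707

The 3:1 ratio has 4 parts, so with N = 297 the expected counts are:
  purple-flowered: 297 × 3/4 = 222.75
  white-flowered: 297 × 1/4 = 74.25
χ² = Σ (O − E)² / E
  purple-flowered: (246 − 222.75)² / 222.75 = 2.4268
  white-flowered: (51 − 74.25)² / 74.25 = 7.2803
χ² = 2.4268 + 7.2803 = 9.7071 ≈ 9.707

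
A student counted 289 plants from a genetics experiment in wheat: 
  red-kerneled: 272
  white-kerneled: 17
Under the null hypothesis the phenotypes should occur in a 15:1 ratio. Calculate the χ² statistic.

0.067

Expected counts for N = 289 under a 15:1 ratio (total parts = 16):
  red-kerneled: 289 × 15/16 = 270.9375
  white-kerneled: 289 × 1/16 = 18.0625
χ² = Σ (O − E)² / E
  red-kerneled: (272 − 270.9375)² / 270.9375 = 0.0042
  white-kerneled: (17 − 18.0625)² / 18.0625 = 0.0625
χ² = 0.0042 + 0.0625 = 0.0667 ≈ 0.067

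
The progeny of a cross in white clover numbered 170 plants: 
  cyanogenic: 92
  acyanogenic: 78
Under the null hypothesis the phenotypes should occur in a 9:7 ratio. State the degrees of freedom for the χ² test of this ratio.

A goodness-of-fit test with 2 phenotype classes has df = 2 − 1 = 1.

1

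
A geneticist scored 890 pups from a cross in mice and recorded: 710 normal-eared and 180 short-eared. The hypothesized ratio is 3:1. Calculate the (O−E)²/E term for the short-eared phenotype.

8.118

Total ratio parts = 4. Expected numbers out of 890:
  normal-eared: 890 × 3/4 = 667.5
  short-eared: 890 × 1/4 = 222.5
Contribution of short-eared: (180 − 222.5)² / 222.5 = 8.1180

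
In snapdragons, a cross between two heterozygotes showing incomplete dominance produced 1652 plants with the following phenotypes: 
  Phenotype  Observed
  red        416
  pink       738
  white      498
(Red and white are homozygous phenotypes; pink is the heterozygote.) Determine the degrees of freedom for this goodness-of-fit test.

2

With incomplete dominance, a heterozygote × heterozygote cross gives a 1:2:1 phenotypic ratio.
A goodness-of-fit test with 3 phenotype classes has df = 3 − 1 = 2.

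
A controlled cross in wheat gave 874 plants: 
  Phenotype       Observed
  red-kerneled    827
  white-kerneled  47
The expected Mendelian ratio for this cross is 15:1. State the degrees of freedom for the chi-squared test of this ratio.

A goodness-of-fit test with 2 phenotype classes has df = 2 − 1 = 1.

1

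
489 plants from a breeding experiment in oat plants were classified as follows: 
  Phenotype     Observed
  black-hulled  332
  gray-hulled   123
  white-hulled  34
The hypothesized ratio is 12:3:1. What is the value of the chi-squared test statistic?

14.373

Under the 12:3:1 hypothesis (Σ ratio = 16, N = 489):
  black-hulled: 489 × 12/16 = 366.75
  gray-hulled: 489 × 3/16 = 91.6875
  white-hulled: 489 × 1/16 = 30.5625
χ² = Σ (O − E)² / E
  black-hulled: (332 − 366.75)² / 366.75 = 3.2926
  gray-hulled: (123 − 91.6875)² / 91.6875 = 10.6936
  white-hulled: (34 − 30.5625)² / 30.5625 = 0.3866
χ² = 3.2926 + 10.6936 + 0.3866 = 14.3728 ≈ 14.373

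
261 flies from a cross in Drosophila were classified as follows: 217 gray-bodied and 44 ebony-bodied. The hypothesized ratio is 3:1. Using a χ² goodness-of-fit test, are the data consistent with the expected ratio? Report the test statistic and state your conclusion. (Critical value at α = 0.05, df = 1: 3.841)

9.227; not consistent

Total ratio parts = 4. Expected numbers out of 261:
  gray-bodied: 261 × 3/4 = 195.75
  ebony-bodied: 261 × 1/4 = 65.25
χ² = Σ (O − E)² / E
  gray-bodied: (217 − 195.75)² / 195.75 = 2.3068
  ebony-bodied: (44 − 65.25)² / 65.25 = 6.9205
χ² = 2.3068 + 6.9205 = 9.2273 ≈ 9.227
Degrees of freedom = 2 − 1 = 1; critical value at α = 0.05 is 3.841.
Since 9.227 > 3.841, we reject the null hypothesis — the data do not fit the 3:1 ratio.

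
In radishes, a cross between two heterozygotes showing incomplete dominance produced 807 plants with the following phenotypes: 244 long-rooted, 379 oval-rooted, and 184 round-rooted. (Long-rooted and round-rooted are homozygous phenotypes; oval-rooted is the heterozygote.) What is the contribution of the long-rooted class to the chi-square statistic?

8.848

With incomplete dominance, a heterozygote × heterozygote cross gives a 1:2:1 phenotypic ratio.
The 1:2:1 ratio has 4 parts, so with N = 807 the expected counts are:
  long-rooted: 807 × 1/4 = 201.75
  oval-rooted: 807 × 2/4 = 403.5
  round-rooted: 807 × 1/4 = 201.75
Contribution of long-rooted: (244 − 201.75)² / 201.75 = 8.8479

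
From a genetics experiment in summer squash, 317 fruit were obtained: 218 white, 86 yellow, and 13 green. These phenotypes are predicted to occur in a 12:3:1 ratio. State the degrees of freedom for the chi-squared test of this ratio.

A goodness-of-fit test with 3 phenotype classes has df = 3 − 1 = 2.

2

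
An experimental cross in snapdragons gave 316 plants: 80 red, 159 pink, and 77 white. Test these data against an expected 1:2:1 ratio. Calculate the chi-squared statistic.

Expected counts for N = 316 under a 1:2:1 ratio (total parts = 4):
  red: 316 × 1/4 = 79
  pink: 316 × 2/4 = 158
  white: 316 × 1/4 = 79
χ² = Σ (O − E)² / E
  red: (80 − 79)² / 79 = 0.0127
  pink: (159 − 158)² / 158 = 0.0063
  white: (77 − 79)² / 79 = 0.0506
χ² = 0.0127 + 0.0063 + 0.0506 = 0.0696 ≈ 0.070

0.070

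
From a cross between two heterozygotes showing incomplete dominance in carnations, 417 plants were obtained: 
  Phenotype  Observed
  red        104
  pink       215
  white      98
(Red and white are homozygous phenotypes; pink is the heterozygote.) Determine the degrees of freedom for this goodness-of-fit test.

2

With incomplete dominance, a heterozygote × heterozygote cross gives a 1:2:1 phenotypic ratio.
A goodness-of-fit test with 3 phenotype classes has df = 3 − 1 = 2.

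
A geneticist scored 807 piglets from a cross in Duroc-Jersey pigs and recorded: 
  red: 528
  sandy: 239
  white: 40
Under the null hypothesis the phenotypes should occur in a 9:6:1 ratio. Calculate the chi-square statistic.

Expected counts for N = 807 under a 9:6:1 ratio (total parts = 16):
  red: 807 × 9/16 = 453.9375
  sandy: 807 × 6/16 = 302.625
  white: 807 × 1/16 = 50.4375
χ² = Σ (O − E)² / E
  red: (528 − 453.9375)² / 453.9375 = 12.0837
  sandy: (239 − 302.625)² / 302.625 = 13.3768
  white: (40 − 50.4375)² / 50.4375 = 2.1599
χ² = 12.0837 + 13.3768 + 2.1599 = 27.6204 ≈ 27.620

27.620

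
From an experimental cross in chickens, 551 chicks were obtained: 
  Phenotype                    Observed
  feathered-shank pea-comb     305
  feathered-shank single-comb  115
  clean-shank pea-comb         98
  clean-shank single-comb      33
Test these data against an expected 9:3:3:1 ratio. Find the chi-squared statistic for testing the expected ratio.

1.734

The 9:3:3:1 ratio has 16 parts, so with N = 551 the expected counts are:
  feathered-shank pea-comb: 551 × 9/16 = 309.9375
  feathered-shank single-comb: 551 × 3/16 = 103.3125
  clean-shank pea-comb: 551 × 3/16 = 103.3125
  clean-shank single-comb: 551 × 1/16 = 34.4375
χ² = Σ (O − E)² / E
  feathered-shank pea-comb: (305 − 309.9375)² / 309.9375 = 0.0787
  feathered-shank single-comb: (115 − 103.3125)² / 103.3125 = 1.3222
  clean-shank pea-comb: (98 − 103.3125)² / 103.3125 = 0.2732
  clean-shank single-comb: (33 − 34.4375)² / 34.4375 = 0.0600
χ² = 0.0787 + 1.3222 + 0.2732 + 0.0600 = 1.7341 ≈ 1.734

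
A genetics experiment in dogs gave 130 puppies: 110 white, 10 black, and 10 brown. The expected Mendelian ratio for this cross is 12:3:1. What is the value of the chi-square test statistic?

Expected counts for N = 130 under a 12:3:1 ratio (total parts = 16):
  white: 130 × 12/16 = 97.5
  black: 130 × 3/16 = 24.375
  brown: 130 × 1/16 = 8.125
χ² = Σ (O − E)² / E
  white: (110 − 97.5)² / 97.5 = 1.6026
  black: (10 − 24.375)² / 24.375 = 8.4776
  brown: (10 − 8.125)² / 8.125 = 0.4327
χ² = 1.6026 + 8.4776 + 0.4327 = 10.5129 ≈ 10.513

10.513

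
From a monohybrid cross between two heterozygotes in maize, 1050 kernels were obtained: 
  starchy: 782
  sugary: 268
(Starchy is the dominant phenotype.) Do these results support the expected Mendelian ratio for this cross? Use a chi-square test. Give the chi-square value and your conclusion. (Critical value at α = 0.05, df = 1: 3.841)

0.154; consistent

For a monohybrid cross between heterozygotes with complete dominance, the expected phenotypic ratio is 3:1.
Total ratio parts = 4. Expected numbers out of 1050:
  starchy: 1050 × 3/4 = 787.5
  sugary: 1050 × 1/4 = 262.5
χ² = Σ (O − E)² / E
  starchy: (782 − 787.5)² / 787.5 = 0.0384
  sugary: (268 − 262.5)² / 262.5 = 0.1152
χ² = 0.0384 + 0.1152 = 0.1536 ≈ 0.154
Degrees of freedom = 2 − 1 = 1; critical value at α = 0.05 is 3.841.
Since 0.154 < 3.841, we fail to reject the null hypothesis — the data are consistent with the 3:1 ratio.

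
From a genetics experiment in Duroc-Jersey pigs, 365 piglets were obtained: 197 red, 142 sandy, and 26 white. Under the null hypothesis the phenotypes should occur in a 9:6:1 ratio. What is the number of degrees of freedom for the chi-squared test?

A goodness-of-fit test with 3 phenotype classes has df = 3 − 1 = 2.

2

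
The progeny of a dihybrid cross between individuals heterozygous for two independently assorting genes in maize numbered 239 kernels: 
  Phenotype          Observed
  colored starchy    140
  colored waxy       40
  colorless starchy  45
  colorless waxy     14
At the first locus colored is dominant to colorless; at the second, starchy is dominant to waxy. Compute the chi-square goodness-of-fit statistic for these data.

A dihybrid F₂ with independent assortment and complete dominance at both loci gives a 9:3:3:1 phenotypic ratio.
Under the 9:3:3:1 hypothesis (Σ ratio = 16, N = 239):
  colored starchy: 239 × 9/16 = 134.4375
  colored waxy: 239 × 3/16 = 44.8125
  colorless starchy: 239 × 3/16 = 44.8125
  colorless waxy: 239 × 1/16 = 14.9375
χ² = Σ (O − E)² / E
  colored starchy: (140 − 134.4375)² / 134.4375 = 0.2302
  colored waxy: (40 − 44.8125)² / 44.8125 = 0.5168
  colorless starchy: (45 − 44.8125)² / 44.8125 = 0.0008
  colorless waxy: (14 − 14.9375)² / 14.9375 = 0.0588
χ² = 0.2302 + 0.5168 + 0.0008 + 0.0588 = 0.8066 ≈ 0.807

0.807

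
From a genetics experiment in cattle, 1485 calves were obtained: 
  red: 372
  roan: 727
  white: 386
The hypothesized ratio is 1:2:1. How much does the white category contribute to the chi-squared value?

Under the 1:2:1 hypothesis (Σ ratio = 4, N = 1485):
  red: 1485 × 1/4 = 371.25
  roan: 1485 × 2/4 = 742.5
  white: 1485 × 1/4 = 371.25
Contribution of white: (386 − 371.25)² / 371.25 = 0.5860

0.586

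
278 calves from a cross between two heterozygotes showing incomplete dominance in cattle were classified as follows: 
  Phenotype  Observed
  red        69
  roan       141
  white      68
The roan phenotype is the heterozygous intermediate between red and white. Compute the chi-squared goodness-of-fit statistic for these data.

With incomplete dominance, a heterozygote × heterozygote cross gives a 1:2:1 phenotypic ratio.
Under the 1:2:1 hypothesis (Σ ratio = 4, N = 278):
  red: 278 × 1/4 = 69.5
  roan: 278 × 2/4 = 139
  white: 278 × 1/4 = 69.5
χ² = Σ (O − E)² / E
  red: (69 − 69.5)² / 69.5 = 0.0036
  roan: (141 − 139)² / 139 = 0.0288
  white: (68 − 69.5)² / 69.5 = 0.0324
χ² = 0.0036 + 0.0288 + 0.0324 = 0.0648 ≈ 0.065

0.065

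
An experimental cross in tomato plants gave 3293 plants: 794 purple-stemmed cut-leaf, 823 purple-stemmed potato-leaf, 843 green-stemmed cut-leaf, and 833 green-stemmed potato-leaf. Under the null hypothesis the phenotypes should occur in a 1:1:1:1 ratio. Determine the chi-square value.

1.629

Expected counts for N = 3293 under a 1:1:1:1 ratio (total parts = 4):
  purple-stemmed cut-leaf: 3293 × 1/4 = 823.25
  purple-stemmed potato-leaf: 3293 × 1/4 = 823.25
  green-stemmed cut-leaf: 3293 × 1/4 = 823.25
  green-stemmed potato-leaf: 3293 × 1/4 = 823.25
χ² = Σ (O − E)² / E
  purple-stemmed cut-leaf: (794 − 823.25)² / 823.25 = 1.0392
  purple-stemmed potato-leaf: (823 − 823.25)² / 823.25 = 0.0001
  green-stemmed cut-leaf: (843 − 823.25)² / 823.25 = 0.4738
  green-stemmed potato-leaf: (833 − 823.25)² / 823.25 = 0.1155
χ² = 1.0392 + 0.0001 + 0.4738 + 0.1155 = 1.6286 ≈ 1.629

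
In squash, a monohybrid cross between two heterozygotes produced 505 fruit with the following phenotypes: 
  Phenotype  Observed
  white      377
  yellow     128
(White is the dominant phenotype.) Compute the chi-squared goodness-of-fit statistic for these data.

For a monohybrid cross between heterozygotes with complete dominance, the expected phenotypic ratio is 3:1.
The 3:1 ratio has 4 parts, so with N = 505 the expected counts are:
  white: 505 × 3/4 = 378.75
  yellow: 505 × 1/4 = 126.25
χ² = Σ (O − E)² / E
  white: (377 − 378.75)² / 378.75 = 0.0081
  yellow: (128 − 126.25)² / 126.25 = 0.0243
χ² = 0.0081 + 0.0243 = 0.0324 ≈ 0.032

0.032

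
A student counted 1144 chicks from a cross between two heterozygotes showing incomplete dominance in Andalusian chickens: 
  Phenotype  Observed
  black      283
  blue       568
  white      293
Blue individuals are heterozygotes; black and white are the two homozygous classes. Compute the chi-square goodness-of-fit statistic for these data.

0.231

With incomplete dominance, a heterozygote × heterozygote cross gives a 1:2:1 phenotypic ratio.
The 1:2:1 ratio has 4 parts, so with N = 1144 the expected counts are:
  black: 1144 × 1/4 = 286
  blue: 1144 × 2/4 = 572
  white: 1144 × 1/4 = 286
χ² = Σ (O − E)² / E
  black: (283 − 286)² / 286 = 0.0315
  blue: (568 − 572)² / 572 = 0.0280
  white: (293 − 286)² / 286 = 0.1713
χ² = 0.0315 + 0.0280 + 0.1713 = 0.2308 ≈ 0.231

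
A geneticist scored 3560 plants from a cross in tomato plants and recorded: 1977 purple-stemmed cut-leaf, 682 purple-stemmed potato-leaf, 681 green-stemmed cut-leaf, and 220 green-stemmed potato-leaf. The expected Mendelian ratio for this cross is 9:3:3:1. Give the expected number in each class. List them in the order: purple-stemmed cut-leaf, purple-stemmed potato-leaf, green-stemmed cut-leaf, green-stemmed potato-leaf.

2002.5, 667.5, 667.5, 222.5

Expected counts for N = 3560 under a 9:3:3:1 ratio (total parts = 16):
  purple-stemmed cut-leaf: 3560 × 9/16 = 2002.5
  purple-stemmed potato-leaf: 3560 × 3/16 = 667.5
  green-stemmed cut-leaf: 3560 × 3/16 = 667.5
  green-stemmed potato-leaf: 3560 × 1/16 = 222.5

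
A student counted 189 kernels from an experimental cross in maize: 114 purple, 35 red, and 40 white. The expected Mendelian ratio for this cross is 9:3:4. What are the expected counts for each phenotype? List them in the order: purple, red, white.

106.3125, 35.4375, 47.25

Under the 9:3:4 hypothesis (Σ ratio = 16, N = 189):
  purple: 189 × 9/16 = 106.3125
  red: 189 × 3/16 = 35.4375
  white: 189 × 4/16 = 47.25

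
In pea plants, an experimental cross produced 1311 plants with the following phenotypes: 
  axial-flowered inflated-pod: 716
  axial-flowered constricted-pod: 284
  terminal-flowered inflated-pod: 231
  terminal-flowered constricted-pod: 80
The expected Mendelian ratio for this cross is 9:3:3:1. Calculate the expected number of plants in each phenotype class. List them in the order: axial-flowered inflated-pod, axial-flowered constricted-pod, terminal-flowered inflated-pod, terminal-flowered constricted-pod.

Total ratio parts = 16. Expected numbers out of 1311:
  axial-flowered inflated-pod: 1311 × 9/16 = 737.4375
  axial-flowered constricted-pod: 1311 × 3/16 = 245.8125
  terminal-flowered inflated-pod: 1311 × 3/16 = 245.8125
  terminal-flowered constricted-pod: 1311 × 1/16 = 81.9375

737.4375, 245.8125, 245.8125, 81.9375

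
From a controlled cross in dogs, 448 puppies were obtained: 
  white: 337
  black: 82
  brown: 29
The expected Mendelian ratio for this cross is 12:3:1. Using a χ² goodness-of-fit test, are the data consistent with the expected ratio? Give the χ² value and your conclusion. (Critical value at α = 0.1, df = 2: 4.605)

The 12:3:1 ratio has 16 parts, so with N = 448 the expected counts are:
  white: 448 × 12/16 = 336
  black: 448 × 3/16 = 84
  brown: 448 × 1/16 = 28
χ² = Σ (O − E)² / E
  white: (337 − 336)² / 336 = 0.0030
  black: (82 − 84)² / 84 = 0.0476
  brown: (29 − 28)² / 28 = 0.0357
χ² = 0.0030 + 0.0476 + 0.0357 = 0.0863 ≈ 0.086
Degrees of freedom = 3 − 1 = 2; critical value at α = 0.1 is 4.605.
Since 0.086 < 4.605, we fail to reject the null hypothesis — the data are consistent with the 12:3:1 ratio.

0.086; consistent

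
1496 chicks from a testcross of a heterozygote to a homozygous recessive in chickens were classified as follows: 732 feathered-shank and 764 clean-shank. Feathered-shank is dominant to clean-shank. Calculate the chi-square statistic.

0.684

A testcross of a heterozygote (Aa × aa) gives a 1:1 phenotypic ratio.
Total ratio parts = 2. Expected numbers out of 1496:
  feathered-shank: 1496 × 1/2 = 748
  clean-shank: 1496 × 1/2 = 748
χ² = Σ (O − E)² / E
  feathered-shank: (732 − 748)² / 748 = 0.3422
  clean-shank: (764 − 748)² / 748 = 0.3422
χ² = 0.3422 + 0.3422 = 0.6844 ≈ 0.684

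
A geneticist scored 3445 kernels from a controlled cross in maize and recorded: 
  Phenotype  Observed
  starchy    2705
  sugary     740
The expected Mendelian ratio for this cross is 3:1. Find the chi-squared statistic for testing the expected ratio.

22.760

Under the 3:1 hypothesis (Σ ratio = 4, N = 3445):
  starchy: 3445 × 3/4 = 2583.75
  sugary: 3445 × 1/4 = 861.25
χ² = Σ (O − E)² / E
  starchy: (2705 − 2583.75)² / 2583.75 = 5.6900
  sugary: (740 − 861.25)² / 861.25 = 17.0700
χ² = 5.6900 + 17.0700 = 22.760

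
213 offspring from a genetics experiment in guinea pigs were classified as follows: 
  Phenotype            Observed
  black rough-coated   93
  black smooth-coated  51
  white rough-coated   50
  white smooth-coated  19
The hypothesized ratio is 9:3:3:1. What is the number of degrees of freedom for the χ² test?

A goodness-of-fit test with 4 phenotype classes has df = 4 − 1 = 3.

3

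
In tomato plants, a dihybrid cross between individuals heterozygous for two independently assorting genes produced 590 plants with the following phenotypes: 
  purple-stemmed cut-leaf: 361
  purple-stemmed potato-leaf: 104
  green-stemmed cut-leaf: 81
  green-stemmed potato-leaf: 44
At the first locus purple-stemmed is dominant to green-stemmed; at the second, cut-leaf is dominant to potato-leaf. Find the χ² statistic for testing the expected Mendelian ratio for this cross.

12.263

A dihybrid F₂ with independent assortment and complete dominance at both loci gives a 9:3:3:1 phenotypic ratio.
The 9:3:3:1 ratio has 16 parts, so with N = 590 the expected counts are:
  purple-stemmed cut-leaf: 590 × 9/16 = 331.875
  purple-stemmed potato-leaf: 590 × 3/16 = 110.625
  green-stemmed cut-leaf: 590 × 3/16 = 110.625
  green-stemmed potato-leaf: 590 × 1/16 = 36.875
χ² = Σ (O − E)² / E
  purple-stemmed cut-leaf: (361 − 331.875)² / 331.875 = 2.5560
  purple-stemmed potato-leaf: (104 − 110.625)² / 110.625 = 0.3968
  green-stemmed cut-leaf: (81 − 110.625)² / 110.625 = 7.9335
  green-stemmed potato-leaf: (44 − 36.875)² / 36.875 = 1.3767
χ² = 2.5560 + 0.3968 + 7.9335 + 1.3767 = 12.263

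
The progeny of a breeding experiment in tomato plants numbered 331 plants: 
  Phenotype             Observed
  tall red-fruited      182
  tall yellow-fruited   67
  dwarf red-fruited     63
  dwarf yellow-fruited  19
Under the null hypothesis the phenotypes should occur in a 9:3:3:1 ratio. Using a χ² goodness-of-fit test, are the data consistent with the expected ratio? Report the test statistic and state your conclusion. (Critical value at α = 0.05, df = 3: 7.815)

Expected counts for N = 331 under a 9:3:3:1 ratio (total parts = 16):
  tall red-fruited: 331 × 9/16 = 186.1875
  tall yellow-fruited: 331 × 3/16 = 62.0625
  dwarf red-fruited: 331 × 3/16 = 62.0625
  dwarf yellow-fruited: 331 × 1/16 = 20.6875
χ² = Σ (O − E)² / E
  tall red-fruited: (182 − 186.1875)² / 186.1875 = 0.0942
  tall yellow-fruited: (67 − 62.0625)² / 62.0625 = 0.3928
  dwarf red-fruited: (63 − 62.0625)² / 62.0625 = 0.0142
  dwarf yellow-fruited: (19 − 20.6875)² / 20.6875 = 0.1377
χ² = 0.0942 + 0.3928 + 0.0142 + 0.1377 = 0.6389 ≈ 0.639
Degrees of freedom = 4 − 1 = 3; critical value at α = 0.05 is 7.815.
Since 0.639 < 7.815, we fail to reject the null hypothesis — the data are consistent with the 9:3:3:1 ratio.

0.639; consistent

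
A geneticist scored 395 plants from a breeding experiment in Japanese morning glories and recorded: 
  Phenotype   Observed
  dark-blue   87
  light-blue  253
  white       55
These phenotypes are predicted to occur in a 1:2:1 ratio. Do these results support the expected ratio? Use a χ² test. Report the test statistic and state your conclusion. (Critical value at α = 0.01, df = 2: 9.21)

Total ratio parts = 4. Expected numbers out of 395:
  dark-blue: 395 × 1/4 = 98.75
  light-blue: 395 × 2/4 = 197.5
  white: 395 × 1/4 = 98.75
χ² = Σ (O − E)² / E
  dark-blue: (87 − 98.75)² / 98.75 = 1.3981
  light-blue: (253 − 197.5)² / 197.5 = 15.5962
  white: (55 − 98.75)² / 98.75 = 19.3829
χ² = 1.3981 + 15.5962 + 19.3829 = 36.3772 ≈ 36.377
Degrees of freedom = 3 − 1 = 2; critical value at α = 0.01 is 9.21.
Since 36.377 > 9.21, we reject the null hypothesis — the data do not fit the 1:2:1 ratio.

36.377; not consistent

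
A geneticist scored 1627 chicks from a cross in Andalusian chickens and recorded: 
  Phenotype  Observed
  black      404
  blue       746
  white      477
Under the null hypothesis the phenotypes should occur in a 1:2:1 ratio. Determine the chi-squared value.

17.752

Total ratio parts = 4. Expected numbers out of 1627:
  black: 1627 × 1/4 = 406.75
  blue: 1627 × 2/4 = 813.5
  white: 1627 × 1/4 = 406.75
χ² = Σ (O − E)² / E
  black: (404 − 406.75)² / 406.75 = 0.0186
  blue: (746 − 813.5)² / 813.5 = 5.6008
  white: (477 − 406.75)² / 406.75 = 12.1329
χ² = 0.0186 + 5.6008 + 12.1329 = 17.7523 ≈ 17.752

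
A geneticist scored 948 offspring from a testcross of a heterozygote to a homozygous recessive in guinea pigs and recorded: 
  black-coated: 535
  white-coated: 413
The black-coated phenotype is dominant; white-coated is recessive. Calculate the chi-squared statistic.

15.700

A testcross of a heterozygote (Aa × aa) gives a 1:1 phenotypic ratio.
Under the 1:1 hypothesis (Σ ratio = 2, N = 948):
  black-coated: 948 × 1/2 = 474
  white-coated: 948 × 1/2 = 474
χ² = Σ (O − E)² / E
  black-coated: (535 − 474)² / 474 = 7.8502
  white-coated: (413 − 474)² / 474 = 7.8502
χ² = 7.8502 + 7.8502 = 15.7004 ≈ 15.700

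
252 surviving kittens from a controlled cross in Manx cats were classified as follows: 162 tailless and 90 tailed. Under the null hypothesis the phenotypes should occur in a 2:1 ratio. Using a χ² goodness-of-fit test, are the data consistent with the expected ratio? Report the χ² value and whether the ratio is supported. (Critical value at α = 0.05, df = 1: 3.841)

Total ratio parts = 3. Expected numbers out of 252:
  tailless: 252 × 2/3 = 168
  tailed: 252 × 1/3 = 84
χ² = Σ (O − E)² / E
  tailless: (162 − 168)² / 168 = 0.2143
  tailed: (90 − 84)² / 84 = 0.4286
χ² = 0.2143 + 0.4286 = 0.6429 ≈ 0.643
Degrees of freedom = 2 − 1 = 1; critical value at α = 0.05 is 3.841.
Since 0.643 < 3.841, we fail to reject the null hypothesis — the data are consistent with the 2:1 ratio.

0.643; consistent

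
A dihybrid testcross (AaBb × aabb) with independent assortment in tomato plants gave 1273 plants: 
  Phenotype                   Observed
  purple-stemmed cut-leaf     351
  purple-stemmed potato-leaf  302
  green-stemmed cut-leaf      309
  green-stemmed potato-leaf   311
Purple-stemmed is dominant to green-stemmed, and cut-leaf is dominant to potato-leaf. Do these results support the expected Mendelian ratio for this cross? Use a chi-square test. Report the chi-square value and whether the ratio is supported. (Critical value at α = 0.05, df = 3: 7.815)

4.634; consistent

A dihybrid testcross with independent assortment gives a 1:1:1:1 ratio.
Under the 1:1:1:1 hypothesis (Σ ratio = 4, N = 1273):
  purple-stemmed cut-leaf: 1273 × 1/4 = 318.25
  purple-stemmed potato-leaf: 1273 × 1/4 = 318.25
  green-stemmed cut-leaf: 1273 × 1/4 = 318.25
  green-stemmed potato-leaf: 1273 × 1/4 = 318.25
χ² = Σ (O − E)² / E
  purple-stemmed cut-leaf: (351 − 318.25)² / 318.25 = 3.3702
  purple-stemmed potato-leaf: (302 − 318.25)² / 318.25 = 0.8297
  green-stemmed cut-leaf: (309 − 318.25)² / 318.25 = 0.2689
  green-stemmed potato-leaf: (311 − 318.25)² / 318.25 = 0.1652
χ² = 3.3702 + 0.8297 + 0.2689 + 0.1652 = 4.634
Degrees of freedom = 4 − 1 = 3; critical value at α = 0.05 is 7.815.
Since 4.634 < 7.815, we fail to reject the null hypothesis — the data are consistent with the 1:1:1:1 ratio.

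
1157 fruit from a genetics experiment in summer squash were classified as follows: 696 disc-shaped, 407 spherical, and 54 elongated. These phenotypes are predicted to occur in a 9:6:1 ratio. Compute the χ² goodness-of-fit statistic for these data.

9.440

Expected counts for N = 1157 under a 9:6:1 ratio (total parts = 16):
  disc-shaped: 1157 × 9/16 = 650.8125
  spherical: 1157 × 6/16 = 433.875
  elongated: 1157 × 1/16 = 72.3125
χ² = Σ (O − E)² / E
  disc-shaped: (696 − 650.8125)² / 650.8125 = 3.1375
  spherical: (407 − 433.875)² / 433.875 = 1.6647
  elongated: (54 − 72.3125)² / 72.3125 = 4.6375
χ² = 3.1375 + 1.6647 + 4.6375 = 9.4397 ≈ 9.440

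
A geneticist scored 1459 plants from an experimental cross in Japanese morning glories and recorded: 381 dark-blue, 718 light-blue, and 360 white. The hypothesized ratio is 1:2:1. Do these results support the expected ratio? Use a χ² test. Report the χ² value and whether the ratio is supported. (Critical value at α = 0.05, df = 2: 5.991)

The 1:2:1 ratio has 4 parts, so with N = 1459 the expected counts are:
  dark-blue: 1459 × 1/4 = 364.75
  light-blue: 1459 × 2/4 = 729.5
  white: 1459 × 1/4 = 364.75
χ² = Σ (O − E)² / E
  dark-blue: (381 − 364.75)² / 364.75 = 0.7240
  light-blue: (718 − 729.5)² / 729.5 = 0.1813
  white: (360 − 364.75)² / 364.75 = 0.0619
χ² = 0.7240 + 0.1813 + 0.0619 = 0.9672 ≈ 0.967
Degrees of freedom = 3 − 1 = 2; critical value at α = 0.05 is 5.991.
Since 0.967 < 5.991, we fail to reject the null hypothesis — the data are consistent with the 1:2:1 ratio.

0.967; consistent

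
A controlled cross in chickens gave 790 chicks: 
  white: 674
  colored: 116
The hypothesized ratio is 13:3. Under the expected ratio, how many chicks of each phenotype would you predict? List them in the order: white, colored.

Under the 13:3 hypothesis (Σ ratio = 16, N = 790):
  white: 790 × 13/16 = 641.875
  colored: 790 × 3/16 = 148.125

641.875, 148.125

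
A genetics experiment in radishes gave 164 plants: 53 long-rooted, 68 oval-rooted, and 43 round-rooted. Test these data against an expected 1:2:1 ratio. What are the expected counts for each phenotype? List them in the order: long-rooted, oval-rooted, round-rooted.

41, 82, 41

Total ratio parts = 4. Expected numbers out of 164:
  long-rooted: 164 × 1/4 = 41
  oval-rooted: 164 × 2/4 = 82
  round-rooted: 164 × 1/4 = 41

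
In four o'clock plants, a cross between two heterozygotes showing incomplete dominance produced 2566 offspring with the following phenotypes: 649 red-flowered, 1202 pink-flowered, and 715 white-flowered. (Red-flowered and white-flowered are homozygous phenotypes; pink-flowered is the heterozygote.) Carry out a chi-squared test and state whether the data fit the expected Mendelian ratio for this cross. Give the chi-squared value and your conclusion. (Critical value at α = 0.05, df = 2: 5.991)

With incomplete dominance, a heterozygote × heterozygote cross gives a 1:2:1 phenotypic ratio.
Expected counts for N = 2566 under a 1:2:1 ratio (total parts = 4):
  red-flowered: 2566 × 1/4 = 641.5
  pink-flowered: 2566 × 2/4 = 1283
  white-flowered: 2566 × 1/4 = 641.5
χ² = Σ (O − E)² / E
  red-flowered: (649 − 641.5)² / 641.5 = 0.0877
  pink-flowered: (1202 − 1283)² / 1283 = 5.1138
  white-flowered: (715 − 641.5)² / 641.5 = 8.4213
χ² = 0.0877 + 5.1138 + 8.4213 = 13.6228 ≈ 13.623
Degrees of freedom = 3 − 1 = 2; critical value at α = 0.05 is 5.991.
Since 13.623 > 5.991, we reject the null hypothesis — the data do not fit the 1:2:1 ratio.

13.623; not consistent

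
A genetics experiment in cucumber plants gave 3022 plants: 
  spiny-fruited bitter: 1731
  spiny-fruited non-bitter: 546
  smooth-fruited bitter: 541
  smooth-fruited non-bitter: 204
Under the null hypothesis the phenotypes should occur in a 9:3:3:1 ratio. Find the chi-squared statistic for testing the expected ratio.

Expected counts for N = 3022 under a 9:3:3:1 ratio (total parts = 16):
  spiny-fruited bitter: 3022 × 9/16 = 1699.875
  spiny-fruited non-bitter: 3022 × 3/16 = 566.625
  smooth-fruited bitter: 3022 × 3/16 = 566.625
  smooth-fruited non-bitter: 3022 × 1/16 = 188.875
χ² = Σ (O − E)² / E
  spiny-fruited bitter: (1731 − 1699.875)² / 1699.875 = 0.5699
  spiny-fruited non-bitter: (546 − 566.625)² / 566.625 = 0.7507
  smooth-fruited bitter: (541 − 566.625)² / 566.625 = 1.1589
  smooth-fruited non-bitter: (204 − 188.875)² / 188.875 = 1.2112
χ² = 0.5699 + 0.7507 + 1.1589 + 1.2112 = 3.6907 ≈ 3.691

3.691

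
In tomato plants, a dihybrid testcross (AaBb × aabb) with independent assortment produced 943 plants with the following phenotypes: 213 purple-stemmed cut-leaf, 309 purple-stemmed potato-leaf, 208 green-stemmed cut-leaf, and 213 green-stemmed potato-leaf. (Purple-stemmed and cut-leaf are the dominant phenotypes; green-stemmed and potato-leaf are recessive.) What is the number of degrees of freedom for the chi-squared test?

A dihybrid testcross with independent assortment gives a 1:1:1:1 ratio.
A goodness-of-fit test with 4 phenotype classes has df = 4 − 1 = 3.

3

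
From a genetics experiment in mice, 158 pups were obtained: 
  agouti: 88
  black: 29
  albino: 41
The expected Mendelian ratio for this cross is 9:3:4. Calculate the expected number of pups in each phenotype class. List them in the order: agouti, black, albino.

Expected counts for N = 158 under a 9:3:4 ratio (total parts = 16):
  agouti: 158 × 9/16 = 88.875
  black: 158 × 3/16 = 29.625
  albino: 158 × 4/16 = 39.5

88.875, 29.625, 39.5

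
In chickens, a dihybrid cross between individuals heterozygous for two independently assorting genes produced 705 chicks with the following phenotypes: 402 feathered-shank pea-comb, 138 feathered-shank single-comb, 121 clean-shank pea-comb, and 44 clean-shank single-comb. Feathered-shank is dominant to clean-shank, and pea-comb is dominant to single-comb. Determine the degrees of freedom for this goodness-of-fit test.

A dihybrid F₂ with independent assortment and complete dominance at both loci gives a 9:3:3:1 phenotypic ratio.
A goodness-of-fit test with 4 phenotype classes has df = 4 − 1 = 3.

3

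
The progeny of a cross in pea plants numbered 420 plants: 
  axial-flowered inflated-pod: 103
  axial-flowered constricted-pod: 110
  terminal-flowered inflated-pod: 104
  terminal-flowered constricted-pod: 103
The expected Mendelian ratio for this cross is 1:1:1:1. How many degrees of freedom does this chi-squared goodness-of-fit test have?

3

A goodness-of-fit test with 4 phenotype classes has df = 4 − 1 = 3.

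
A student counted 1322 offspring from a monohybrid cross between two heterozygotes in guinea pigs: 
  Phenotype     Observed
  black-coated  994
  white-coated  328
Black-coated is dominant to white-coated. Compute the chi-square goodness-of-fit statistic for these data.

0.025

For a monohybrid cross between heterozygotes with complete dominance, the expected phenotypic ratio is 3:1.
Expected counts for N = 1322 under a 3:1 ratio (total parts = 4):
  black-coated: 1322 × 3/4 = 991.5
  white-coated: 1322 × 1/4 = 330.5
χ² = Σ (O − E)² / E
  black-coated: (994 − 991.5)² / 991.5 = 0.0063
  white-coated: (328 − 330.5)² / 330.5 = 0.0189
χ² = 0.0063 + 0.0189 = 0.0252 ≈ 0.025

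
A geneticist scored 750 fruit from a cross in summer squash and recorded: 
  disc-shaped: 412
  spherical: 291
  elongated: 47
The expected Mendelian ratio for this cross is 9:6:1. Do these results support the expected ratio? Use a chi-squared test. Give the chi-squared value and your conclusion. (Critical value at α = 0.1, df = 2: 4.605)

Under the 9:6:1 hypothesis (Σ ratio = 16, N = 750):
  disc-shaped: 750 × 9/16 = 421.875
  spherical: 750 × 6/16 = 281.25
  elongated: 750 × 1/16 = 46.875
χ² = Σ (O − E)² / E
  disc-shaped: (412 − 421.875)² / 421.875 = 0.2311
  spherical: (291 − 281.25)² / 281.25 = 0.3380
  elongated: (47 − 46.875)² / 46.875 = 0.0003
χ² = 0.2311 + 0.3380 + 0.0003 = 0.5694 ≈ 0.569
Degrees of freedom = 3 − 1 = 2; critical value at α = 0.1 is 4.605.
Since 0.569 < 4.605, we fail to reject the null hypothesis — the data are consistent with the 9:6:1 ratio.

0.569; consistent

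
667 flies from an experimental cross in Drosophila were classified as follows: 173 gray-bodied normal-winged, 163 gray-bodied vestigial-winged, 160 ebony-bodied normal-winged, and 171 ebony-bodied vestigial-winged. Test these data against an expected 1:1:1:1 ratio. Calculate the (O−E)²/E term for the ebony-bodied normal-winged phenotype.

Total ratio parts = 4. Expected numbers out of 667:
  gray-bodied normal-winged: 667 × 1/4 = 166.75
  gray-bodied vestigial-winged: 667 × 1/4 = 166.75
  ebony-bodied normal-winged: 667 × 1/4 = 166.75
  ebony-bodied vestigial-winged: 667 × 1/4 = 166.75
Contribution of ebony-bodied normal-winged: (160 − 166.75)² / 166.75 = 0.2732

0.273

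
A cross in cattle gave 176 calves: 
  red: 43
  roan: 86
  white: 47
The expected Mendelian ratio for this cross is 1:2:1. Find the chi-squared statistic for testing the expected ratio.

The 1:2:1 ratio has 4 parts, so with N = 176 the expected counts are:
  red: 176 × 1/4 = 44
  roan: 176 × 2/4 = 88
  white: 176 × 1/4 = 44
χ² = Σ (O − E)² / E
  red: (43 − 44)² / 44 = 0.0227
  roan: (86 − 88)² / 88 = 0.0455
  white: (47 − 44)² / 44 = 0.2045
χ² = 0.0227 + 0.0455 + 0.2045 = 0.2727 ≈ 0.273

0.273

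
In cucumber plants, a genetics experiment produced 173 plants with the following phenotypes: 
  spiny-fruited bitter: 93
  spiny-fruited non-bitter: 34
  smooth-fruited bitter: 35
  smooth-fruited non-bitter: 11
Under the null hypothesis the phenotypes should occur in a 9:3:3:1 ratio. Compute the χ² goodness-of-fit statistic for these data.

0.472

Under the 9:3:3:1 hypothesis (Σ ratio = 16, N = 173):
  spiny-fruited bitter: 173 × 9/16 = 97.3125
  spiny-fruited non-bitter: 173 × 3/16 = 32.4375
  smooth-fruited bitter: 173 × 3/16 = 32.4375
  smooth-fruited non-bitter: 173 × 1/16 = 10.8125
χ² = Σ (O − E)² / E
  spiny-fruited bitter: (93 − 97.3125)² / 97.3125 = 0.1911
  spiny-fruited non-bitter: (34 − 32.4375)² / 32.4375 = 0.0753
  smooth-fruited bitter: (35 − 32.4375)² / 32.4375 = 0.2024
  smooth-fruited non-bitter: (11 − 10.8125)² / 10.8125 = 0.0033
χ² = 0.1911 + 0.0753 + 0.2024 + 0.0033 = 0.4721 ≈ 0.472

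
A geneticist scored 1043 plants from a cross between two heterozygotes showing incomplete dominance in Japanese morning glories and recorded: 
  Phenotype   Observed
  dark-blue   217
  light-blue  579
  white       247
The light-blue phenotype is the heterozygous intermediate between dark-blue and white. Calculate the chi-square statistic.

With incomplete dominance, a heterozygote × heterozygote cross gives a 1:2:1 phenotypic ratio.
Under the 1:2:1 hypothesis (Σ ratio = 4, N = 1043):
  dark-blue: 1043 × 1/4 = 260.75
  light-blue: 1043 × 2/4 = 521.5
  white: 1043 × 1/4 = 260.75
χ² = Σ (O − E)² / E
  dark-blue: (217 − 260.75)² / 260.75 = 7.3406
  light-blue: (579 − 521.5)² / 521.5 = 6.3399
  white: (247 − 260.75)² / 260.75 = 0.7251
χ² = 7.3406 + 6.3399 + 0.7251 = 14.4056 ≈ 14.406

14.406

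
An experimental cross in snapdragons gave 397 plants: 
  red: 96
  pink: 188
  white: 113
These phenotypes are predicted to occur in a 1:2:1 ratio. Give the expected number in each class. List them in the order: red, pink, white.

Total ratio parts = 4. Expected numbers out of 397:
  red: 397 × 1/4 = 99.25
  pink: 397 × 2/4 = 198.5
  white: 397 × 1/4 = 99.25

99.25, 198.5, 99.25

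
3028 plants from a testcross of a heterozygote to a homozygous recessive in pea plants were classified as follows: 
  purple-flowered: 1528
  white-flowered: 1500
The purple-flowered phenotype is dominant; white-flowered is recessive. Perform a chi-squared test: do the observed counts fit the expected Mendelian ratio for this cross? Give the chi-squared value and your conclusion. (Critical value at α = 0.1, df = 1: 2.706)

0.259; consistent

A testcross of a heterozygote (Aa × aa) gives a 1:1 phenotypic ratio.
Under the 1:1 hypothesis (Σ ratio = 2, N = 3028):
  purple-flowered: 3028 × 1/2 = 1514
  white-flowered: 3028 × 1/2 = 1514
χ² = Σ (O − E)² / E
  purple-flowered: (1528 − 1514)² / 1514 = 0.1295
  white-flowered: (1500 − 1514)² / 1514 = 0.1295
χ² = 0.1295 + 0.1295 = 0.259
Degrees of freedom = 2 − 1 = 1; critical value at α = 0.1 is 2.706.
Since 0.259 < 2.706, we fail to reject the null hypothesis — the data are consistent with the 1:1 ratio.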